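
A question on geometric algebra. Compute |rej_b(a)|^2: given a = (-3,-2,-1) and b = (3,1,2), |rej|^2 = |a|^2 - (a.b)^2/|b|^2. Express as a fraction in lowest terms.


|a|^2 = (-3)^2 + (-2)^2 + (-1)^2 = 14
|b|^2 = 3^2 + 1^2 + 2^2 = 14
a . b = (-3)*3 + (-2)*1 + (-1)*2 = -13
(a.b)^2 = (-13)^2 = 169
|rej|^2 = 14 - 169/14
= (196 - 169)/14
= 27/14
In lowest terms: 27/14


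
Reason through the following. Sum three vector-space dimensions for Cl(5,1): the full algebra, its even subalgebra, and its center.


n = 5 + 1 = 6
Total dim = 2^6 = 64
Even subalgebra dim = 2^5 = 32
n is even, so center dim = 1
Sum = 64 + 32 + 1 = 97


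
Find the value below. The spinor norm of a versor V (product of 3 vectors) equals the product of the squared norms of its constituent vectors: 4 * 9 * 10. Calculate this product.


Spinor norm N(V) = |v1|^2 * |v2|^2 * ... * |v3|^2
= 4 * 9 * 10
Running product: 4, 36, 360
N(V) = 360


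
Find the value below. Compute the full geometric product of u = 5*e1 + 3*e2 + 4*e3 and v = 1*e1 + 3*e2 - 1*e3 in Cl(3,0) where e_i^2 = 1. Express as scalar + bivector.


In Cl(3,0): e_i^2 = 1, e_ie_j = -e_je_i for i != j.
Scalar part = u . v = 5*1 + 3*3 + 4*(-1)
= 5 + 9 + (-4) = 10
e12 coeff = 5*3 - 3*1 = 15 - 3 = 12
e13 coeff = 5*(-1) - 4*1 = -5 - 4 = -9
e23 coeff = 3*(-1) - 4*3 = -3 - 12 = -15
uv = 10 + 12*e12 - 9*e13 - 15*e23


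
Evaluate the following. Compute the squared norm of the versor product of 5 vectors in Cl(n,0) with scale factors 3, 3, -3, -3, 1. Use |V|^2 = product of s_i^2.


Each vector v_i has |v_i|^2 = s_i^2
Squared scales: 3^2 = 9, 3^2 = 9, (-3)^2 = 9, (-3)^2 = 9, 1^2 = 1
|V|^2 = 9 * 9 * 9 * 9 * 1
= 6561


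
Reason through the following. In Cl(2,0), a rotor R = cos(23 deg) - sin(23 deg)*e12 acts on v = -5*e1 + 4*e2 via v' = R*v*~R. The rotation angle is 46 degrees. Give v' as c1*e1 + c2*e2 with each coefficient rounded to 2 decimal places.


Rotor R = cos(23deg) - sin(23deg)*e12
Rotation angle theta = 2 * 23 = 46 degrees
v' = R*v*~R rotates v by theta.
cos(46deg) = 0.6947, sin(46deg) = 0.7193
v'_1 = -5*cos(46deg) - 4*sin(46deg)
= -5*0.6947 - 4*0.7193
= -6.35
v'_2 = -5*sin(46deg) + 4*cos(46deg)
= -5*0.7193 + 4*0.6947
= -0.82
v' = -6.35*e1 - 0.82*e2


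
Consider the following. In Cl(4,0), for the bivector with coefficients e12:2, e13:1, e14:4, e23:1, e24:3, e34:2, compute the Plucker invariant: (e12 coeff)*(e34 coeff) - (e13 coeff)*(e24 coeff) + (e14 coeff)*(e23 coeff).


Plucker relation: af - be + cd
a*f = 2*2 = 4
b*e = 1*3 = 3
c*d = 4*1 = 4
af - be + cd = 4 - 3 + 4
= 5


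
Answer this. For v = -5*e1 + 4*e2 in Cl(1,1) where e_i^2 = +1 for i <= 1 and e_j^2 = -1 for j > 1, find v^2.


v^2 = sum of c_i^2 * e_i^2
Positive signature terms (e_i^2 = +1): (-5)^2 = 25
Negative signature terms (e_j^2 = -1): 4^2 = 16
v^2 = 25 - 16 = 9


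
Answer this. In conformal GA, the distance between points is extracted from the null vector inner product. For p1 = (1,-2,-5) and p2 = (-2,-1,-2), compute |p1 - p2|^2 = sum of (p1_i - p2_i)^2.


p1 - p2 = (3, -1, -3)
|p1 - p2|^2 = 3^2 + (-1)^2 + (-3)^2
= 9 + 1 + 9
= 19


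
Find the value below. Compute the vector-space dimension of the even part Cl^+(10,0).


Even subalgebra dimension = 2^(n-1)
n = 10 + 0 = 10
2^(10 - 1) = 2^9 = 512
Verification: sum of C(10,k) for even k = 1 + 45 + 210 + 210 + 45 + 1 = 512
Result = 512


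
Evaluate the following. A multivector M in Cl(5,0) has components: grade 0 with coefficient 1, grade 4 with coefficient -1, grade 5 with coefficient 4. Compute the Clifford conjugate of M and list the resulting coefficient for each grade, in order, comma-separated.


Clifford conjugate sign for grade k: (-1)^(k(k+1)/2)
Grade 0: (-1)^(0*1/2) = (-1)^0 = 1, coeff 1 -> 1
Grade 4: (-1)^(4*5/2) = (-1)^10 = 1, coeff -1 -> -1
Grade 5: (-1)^(5*6/2) = (-1)^15 = -1, coeff 4 -> -4
Conjugated coefficients: 1, -1, -4


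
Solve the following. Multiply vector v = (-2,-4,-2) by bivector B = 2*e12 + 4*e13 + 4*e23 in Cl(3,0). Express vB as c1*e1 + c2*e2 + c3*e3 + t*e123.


vB has grade-1 (vector) and grade-3 (trivector) parts: vB = (v _| B) + (v ^ B).
Vector part <vB>_1:
  e1: -v2*b12 - v3*b13 = -(-4)*(2) - (-2)*(4) = 16
  e2: v1*b12 - v3*b23 = (-2)*(2) - (-2)*(4) = 4
  e3: v1*b13 + v2*b23 = (-2)*(4) + (-4)*(4) = -24
Trivector part <vB>_3:
  e123: v1*b23 - v2*b13 + v3*b12 = (-2)*(4) - (-4)*(4) + (-2)*(2) = 4
vB = 16*e1 + 4*e2 - 24*e3 + 4*e123


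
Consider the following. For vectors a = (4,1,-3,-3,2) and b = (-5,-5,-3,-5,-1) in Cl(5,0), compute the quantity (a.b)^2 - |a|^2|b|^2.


a . b = 4*(-5) + 1*(-5) + (-3)*(-3) + (-3)*(-5) + 2*(-1)
= -20 + (-5) + 9 + 15 + (-2) = -3
|a|^2 = 4^2 + 1^2 + (-3)^2 + (-3)^2 + 2^2 = 39
|b|^2 = (-5)^2 + (-5)^2 + (-3)^2 + (-5)^2 + (-1)^2 = 85
(a.b)^2 = (-3)^2 = 9
|a|^2 * |b|^2 = 39 * 85 = 3315
Result = 9 - 3315 = -3306


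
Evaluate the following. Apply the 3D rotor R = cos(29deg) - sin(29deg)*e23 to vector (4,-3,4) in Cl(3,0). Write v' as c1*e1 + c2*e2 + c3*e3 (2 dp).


Rotor R = cos(29deg) - sin(29deg)*e23
Rotation angle theta = 2 * 29 = 58 degrees in the e23 plane (e2 -> e3).
The component perpendicular to the plane (e1) is invariant: v'_1 = v1 = 4.00
cos(58deg) = 0.5299, sin(58deg) = 0.8480
v'_2 = v2*cos(theta) - v3*sin(theta) = -3*0.5299 - 4*0.8480 = -4.98
v'_3 = v2*sin(theta) + v3*cos(theta) = -3*0.8480 + 4*0.5299 = -0.42
v' = 4.00*e1 - 4.98*e2 - 0.42*e3


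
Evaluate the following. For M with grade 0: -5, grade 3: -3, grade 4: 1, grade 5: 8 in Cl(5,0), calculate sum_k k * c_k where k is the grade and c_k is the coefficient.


Grade-weighted sum = sum of grade_k * coefficient_k
0*(-5) = 0
3*(-3) = -9
4*1 = 4
5*8 = 40
Total = 0 + (-9) + 4 + 40 = 35


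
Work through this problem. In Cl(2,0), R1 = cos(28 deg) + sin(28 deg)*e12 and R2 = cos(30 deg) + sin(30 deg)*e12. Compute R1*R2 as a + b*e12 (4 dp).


Same-plane rotors commute and their half-angles add:
R1*R2 = cos(a1 + a2) + sin(a1 + a2)*e12.
a1 + a2 = 28 + 30 = 58 deg
cos(58 deg) = 0.5299
sin(58 deg) = 0.8480
R1*R2 = 0.5299 + 0.8480*e12


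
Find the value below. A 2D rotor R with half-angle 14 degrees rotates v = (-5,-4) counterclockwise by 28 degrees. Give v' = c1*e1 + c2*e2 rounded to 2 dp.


Rotor R = cos(14deg) - sin(14deg)*e12
Rotation angle theta = 2 * 14 = 28 degrees
v' = R*v*~R rotates v by theta.
cos(28deg) = 0.8829, sin(28deg) = 0.4695
v'_1 = -5*cos(28deg) - (-4)*sin(28deg)
= -5*0.8829 - (-4)*0.4695
= -2.54
v'_2 = -5*sin(28deg) + (-4)*cos(28deg)
= -5*0.4695 + (-4)*0.8829
= -5.88
v' = -2.54*e1 - 5.88*e2


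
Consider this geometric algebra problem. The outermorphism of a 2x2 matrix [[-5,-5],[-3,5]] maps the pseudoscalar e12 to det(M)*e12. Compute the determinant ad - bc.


The outermorphism of a linear map f sends e1^e2 to f(e1)^f(e2).
f(e1) = -5*e1 - 3*e2
f(e2) = -5*e1 + 5*e2
f(e1) ^ f(e2) = (-5*e1 - 3*e2) ^ (-5*e1 + 5*e2)
= (-5)*5*e12 + (-3)*(-5)*e21
= (-25 - 15)*e12
= -40*e12
Coefficient = -40


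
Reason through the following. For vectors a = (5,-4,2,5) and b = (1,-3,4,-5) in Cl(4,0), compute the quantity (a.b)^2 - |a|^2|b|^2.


a . b = 5*1 + (-4)*(-3) + 2*4 + 5*(-5)
= 5 + 12 + 8 + (-25) = 0
|a|^2 = 5^2 + (-4)^2 + 2^2 + 5^2 = 70
|b|^2 = 1^2 + (-3)^2 + 4^2 + (-5)^2 = 51
(a.b)^2 = 0^2 = 0
|a|^2 * |b|^2 = 70 * 51 = 3570
Result = 0 - 3570 = -3570


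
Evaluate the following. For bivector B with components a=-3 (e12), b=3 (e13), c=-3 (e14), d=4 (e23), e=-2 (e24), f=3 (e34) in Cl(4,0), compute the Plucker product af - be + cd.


Plucker relation: af - be + cd
a*f = (-3)*3 = -9
b*e = 3*(-2) = -6
c*d = (-3)*4 = -12
af - be + cd = -9 - (-6) + (-12)
= -15


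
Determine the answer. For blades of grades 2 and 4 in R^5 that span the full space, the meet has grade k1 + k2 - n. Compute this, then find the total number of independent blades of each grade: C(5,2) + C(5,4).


Meet grade = grade(A) + grade(B) - n
= 2 + 4 - 5 = 1
C(5,2) = 10
C(5,4) = 5
dim_A + dim_B = 10 + 5 = 15


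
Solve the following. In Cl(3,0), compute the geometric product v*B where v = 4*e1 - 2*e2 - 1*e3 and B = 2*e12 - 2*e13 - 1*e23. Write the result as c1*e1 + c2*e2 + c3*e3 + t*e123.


vB has grade-1 (vector) and grade-3 (trivector) parts: vB = (v _| B) + (v ^ B).
Vector part <vB>_1:
  e1: -v2*b12 - v3*b13 = -(-2)*(2) - (-1)*(-2) = 2
  e2: v1*b12 - v3*b23 = (4)*(2) - (-1)*(-1) = 7
  e3: v1*b13 + v2*b23 = (4)*(-2) + (-2)*(-1) = -6
Trivector part <vB>_3:
  e123: v1*b23 - v2*b13 + v3*b12 = (4)*(-1) - (-2)*(-2) + (-1)*(2) = -10
vB = 2*e1 + 7*e2 - 6*e3 - 10*e123


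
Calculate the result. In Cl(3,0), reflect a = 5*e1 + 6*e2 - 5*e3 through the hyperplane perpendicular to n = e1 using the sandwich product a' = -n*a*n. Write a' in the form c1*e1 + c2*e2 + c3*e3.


Reflection formula: a' = -n*a*n, with n = e1 (unit vector, n^2 = 1).
For reflection through hyperplane perp to e1:
The component along e1 flips sign, others stay.
a = (5, 6, -5)
a' = (-5, 6, -5)
a' = -5*e1 + 6*e2 - 5*e3


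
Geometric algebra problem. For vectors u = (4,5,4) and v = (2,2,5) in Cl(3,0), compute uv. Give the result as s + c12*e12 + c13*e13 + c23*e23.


In Cl(3,0): e_i^2 = 1, e_ie_j = -e_je_i for i != j.
Scalar part = u . v = 4*2 + 5*2 + 4*5
= 8 + 10 + 20 = 38
e12 coeff = 4*2 - 5*2 = 8 - 10 = -2
e13 coeff = 4*5 - 4*2 = 20 - 8 = 12
e23 coeff = 5*5 - 4*2 = 25 - 8 = 17
uv = 38 - 2*e12 + 12*e13 + 17*e23


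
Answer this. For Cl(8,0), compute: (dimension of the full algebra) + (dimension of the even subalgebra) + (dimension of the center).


n = 8 + 0 = 8
Total dim = 2^8 = 256
Even subalgebra dim = 2^7 = 128
n is even, so center dim = 1
Sum = 256 + 128 + 1 = 385


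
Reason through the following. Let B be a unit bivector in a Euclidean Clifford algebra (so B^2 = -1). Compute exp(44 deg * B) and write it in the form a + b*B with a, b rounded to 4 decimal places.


For a unit bivector B with B^2 = -1, the exponential series gives
e^(theta*B) = cos(theta) + sin(theta)*B (the GA analogue of Euler's formula).
theta = 44 degrees = 0.767945 rad
cos(44 deg) = 0.7193
sin(44 deg) = 0.6947
exp(theta*B) = 0.7193 + 0.6947*B


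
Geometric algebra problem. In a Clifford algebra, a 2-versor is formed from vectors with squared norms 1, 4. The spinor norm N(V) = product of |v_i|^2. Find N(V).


Spinor norm N(V) = |v1|^2 * |v2|^2 * ... * |v2|^2
= 1 * 4
Running product: 1, 4
N(V) = 4


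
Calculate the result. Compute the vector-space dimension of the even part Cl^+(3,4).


Even subalgebra dimension = 2^(n-1)
n = 3 + 4 = 7
2^(7 - 1) = 2^6 = 64
Verification: sum of C(7,k) for even k = 1 + 21 + 35 + 7 = 64
Result = 64


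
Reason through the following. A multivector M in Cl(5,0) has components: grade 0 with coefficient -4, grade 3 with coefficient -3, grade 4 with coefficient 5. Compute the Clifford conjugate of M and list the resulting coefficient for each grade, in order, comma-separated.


Clifford conjugate sign for grade k: (-1)^(k(k+1)/2)
Grade 0: (-1)^(0*1/2) = (-1)^0 = 1, coeff -4 -> -4
Grade 3: (-1)^(3*4/2) = (-1)^6 = 1, coeff -3 -> -3
Grade 4: (-1)^(4*5/2) = (-1)^10 = 1, coeff 5 -> 5
Conjugated coefficients: -4, -3, 5


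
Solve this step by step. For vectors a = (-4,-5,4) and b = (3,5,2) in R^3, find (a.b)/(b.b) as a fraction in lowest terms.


Projection coefficient = (a . b) / (b . b)
a . b = (-4)*3 + (-5)*5 + 4*2
= -12 + (-25) + 8 = -29
b . b = 3^2 + 5^2 + 2^2
= 9 + 25 + 4 = 38
Coefficient = -29/38
In lowest terms: -29/38


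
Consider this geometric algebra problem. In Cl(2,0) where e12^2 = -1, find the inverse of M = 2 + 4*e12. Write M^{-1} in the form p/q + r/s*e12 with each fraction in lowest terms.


M = 2 + 4*e12, where e12^2 = -1.
Since M commutes with its reverse ~M = a - b*e12, M * ~M = a^2 - b^2*e12^2 = a^2 + b^2.
So M^{-1} = ~M / (a^2 + b^2) = (a - b*e12)/(a^2 + b^2).
a^2 + b^2 = 4 + 16 = 20
Scalar part = 2/20 = 1/10
Bivector coeff = -4/20 = -1/5
M^{-1} = 1/10 - 1/5*e12


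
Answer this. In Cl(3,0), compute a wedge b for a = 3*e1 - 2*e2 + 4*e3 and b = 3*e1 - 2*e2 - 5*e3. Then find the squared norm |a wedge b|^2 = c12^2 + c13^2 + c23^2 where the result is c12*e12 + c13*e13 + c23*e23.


a wedge b = (a1*b2 - a2*b1)*e12 + (a1*b3 - a3*b1)*e13 + (a2*b3 - a3*b2)*e23
e12 coeff: 3*(-2) - (-2)*3 = -6 - (-6) = 0
e13 coeff: 3*(-5) - 4*3 = -15 - 12 = -27
e23 coeff: (-2)*(-5) - 4*(-2) = 10 - (-8) = 18
|a wedge b|^2 = 0^2 + (-27)^2 + 18^2
= 0 + 729 + 324
= 1053


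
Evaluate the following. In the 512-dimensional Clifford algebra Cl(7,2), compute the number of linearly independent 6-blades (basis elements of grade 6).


Number of grade-k basis blades in Cl(p,q) with n = p + q is C(n, k).
n = 7 + 2 = 9
C(9, 6) = 9! / (6! * 3!)
= 362880 / (720 * 6)
= 84


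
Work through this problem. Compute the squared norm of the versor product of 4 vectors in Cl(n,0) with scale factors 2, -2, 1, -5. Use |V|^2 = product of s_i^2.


Each vector v_i has |v_i|^2 = s_i^2
Squared scales: 2^2 = 4, (-2)^2 = 4, 1^2 = 1, (-5)^2 = 25
|V|^2 = 4 * 4 * 1 * 25
= 400


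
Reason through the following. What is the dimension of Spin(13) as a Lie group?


Spin(n) double-covers SO(n); both have Lie algebra so(n) of dimension n(n-1)/2.
n = 13
n(n-1) = 13 * 12 = 156
dim Spin(13) = 156/2 = 78


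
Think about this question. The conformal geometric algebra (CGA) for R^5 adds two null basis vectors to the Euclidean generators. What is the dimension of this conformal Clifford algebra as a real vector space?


The conformal model of R^5 uses Cl(6,1): the 5 Euclidean generators plus two extra orthogonal generators e+ (e+^2 = +1) and e- (e-^2 = -1), from which the null vectors e0, einf are built.
Number of generators m = 5 + 2 = 7.
dim Cl(p,q) = 2^m = 2^7 = 128


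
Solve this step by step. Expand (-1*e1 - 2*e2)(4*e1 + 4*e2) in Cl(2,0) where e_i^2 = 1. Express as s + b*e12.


Expand: (-1*e1 - 2*e2)(4*e1 + 4*e2)
= (-1)*4*e1e1 + (-1)*4*e1e2 + (-2)*4*e2e1 + (-2)*4*e2e2
Using e1^2 = e2^2 = 1, e2e1 = -e1e2:
Scalar part s = (-1)*4 + (-2)*4 = -4 + (-8) = -12
Bivector part b = (-1)*4 - (-2)*4 = -4 - (-8) = 4
uv = -12 + 4*e12


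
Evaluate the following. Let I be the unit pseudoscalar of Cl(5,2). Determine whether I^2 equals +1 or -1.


The pseudoscalar I = e1...e_n (product of all n generators) of Cl(p,q) satisfies I^2 = (-1)^(q + n(n-1)/2).
p = 5, q = 2, n = p + q = 7
n(n-1)/2 = 7 * 6 / 2 = 21
Exponent = q + n(n-1)/2 = 2 + 21 = 23
I^2 = (-1)^23 = -1


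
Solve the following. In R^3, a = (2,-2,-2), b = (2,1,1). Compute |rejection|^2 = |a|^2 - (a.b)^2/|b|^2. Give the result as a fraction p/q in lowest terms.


|a|^2 = 2^2 + (-2)^2 + (-2)^2 = 12
|b|^2 = 2^2 + 1^2 + 1^2 = 6
a . b = 2*2 + (-2)*1 + (-2)*1 = 0
(a.b)^2 = 0^2 = 0
|rej|^2 = 12 - 0/6
= (72 - 0)/6
= 72/6
In lowest terms: 12/1


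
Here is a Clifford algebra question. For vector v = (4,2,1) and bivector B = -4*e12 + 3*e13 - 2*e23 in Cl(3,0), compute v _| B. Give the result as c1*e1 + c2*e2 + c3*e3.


Left contraction v _| B = <vB>_1 (grade-1 part of the geometric product vB).
Using e1_|e12 = e2, e2_|e12 = -e1, e1_|e13 = e3, e3_|e13 = -e1, e2_|e23 = e3, e3_|e23 = -e2:
e1 coeff: -v2*b12 - v3*b13 = -(2)*(-4) - (1)*(3) = 5
e2 coeff: v1*b12 - v3*b23 = (4)*(-4) - (1)*(-2) = -14
e3 coeff: v1*b13 + v2*b23 = (4)*(3) + (2)*(-2) = 8
v _| B = 5*e1 - 14*e2 + 8*e3


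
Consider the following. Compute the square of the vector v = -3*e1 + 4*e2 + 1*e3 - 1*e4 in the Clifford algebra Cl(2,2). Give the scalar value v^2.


v^2 = sum of c_i^2 * e_i^2
Positive signature terms (e_i^2 = +1): (-3)^2 + 4^2 = 25
Negative signature terms (e_j^2 = -1): 1^2 + (-1)^2 = 2
v^2 = 25 - 2 = 23


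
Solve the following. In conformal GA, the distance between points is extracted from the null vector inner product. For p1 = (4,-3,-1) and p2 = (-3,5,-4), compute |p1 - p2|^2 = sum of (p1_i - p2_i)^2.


p1 - p2 = (7, -8, 3)
|p1 - p2|^2 = 7^2 + (-8)^2 + 3^2
= 49 + 64 + 9
= 122


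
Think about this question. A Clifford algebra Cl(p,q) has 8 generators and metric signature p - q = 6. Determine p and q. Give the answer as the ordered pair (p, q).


We need p + q = 8 and p - q = 6.
Adding: 2p = 8 + 6 = 14, so p = 7.
Then q = 8 - 7 = 1.
(p, q) = (7, 1)


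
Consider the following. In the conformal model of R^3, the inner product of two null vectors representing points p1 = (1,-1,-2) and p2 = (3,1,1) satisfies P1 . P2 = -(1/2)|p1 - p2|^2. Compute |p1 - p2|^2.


p1 - p2 = (-2, -2, -3)
|p1 - p2|^2 = (-2)^2 + (-2)^2 + (-3)^2
= 4 + 4 + 9
= 17


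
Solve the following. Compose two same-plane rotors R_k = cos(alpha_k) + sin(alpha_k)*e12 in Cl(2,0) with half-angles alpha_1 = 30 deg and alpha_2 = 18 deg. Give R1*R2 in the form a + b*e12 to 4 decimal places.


Same-plane rotors commute and their half-angles add:
R1*R2 = cos(a1 + a2) + sin(a1 + a2)*e12.
a1 + a2 = 30 + 18 = 48 deg
cos(48 deg) = 0.6691
sin(48 deg) = 0.7431
R1*R2 = 0.6691 + 0.7431*e12


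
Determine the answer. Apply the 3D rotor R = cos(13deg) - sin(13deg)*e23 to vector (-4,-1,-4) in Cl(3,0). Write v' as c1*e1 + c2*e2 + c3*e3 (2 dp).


Rotor R = cos(13deg) - sin(13deg)*e23
Rotation angle theta = 2 * 13 = 26 degrees in the e23 plane (e2 -> e3).
The component perpendicular to the plane (e1) is invariant: v'_1 = v1 = -4.00
cos(26deg) = 0.8988, sin(26deg) = 0.4384
v'_2 = v2*cos(theta) - v3*sin(theta) = -1*0.8988 - (-4)*0.4384 = 0.85
v'_3 = v2*sin(theta) + v3*cos(theta) = -1*0.4384 + (-4)*0.8988 = -4.03
v' = -4.00*e1 + 0.85*e2 - 4.03*e3


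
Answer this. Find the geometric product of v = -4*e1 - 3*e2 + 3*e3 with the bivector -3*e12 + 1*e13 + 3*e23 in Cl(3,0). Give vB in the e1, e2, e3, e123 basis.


vB has grade-1 (vector) and grade-3 (trivector) parts: vB = (v _| B) + (v ^ B).
Vector part <vB>_1:
  e1: -v2*b12 - v3*b13 = -(-3)*(-3) - (3)*(1) = -12
  e2: v1*b12 - v3*b23 = (-4)*(-3) - (3)*(3) = 3
  e3: v1*b13 + v2*b23 = (-4)*(1) + (-3)*(3) = -13
Trivector part <vB>_3:
  e123: v1*b23 - v2*b13 + v3*b12 = (-4)*(3) - (-3)*(1) + (3)*(-3) = -18
vB = -12*e1 + 3*e2 - 13*e3 - 18*e123


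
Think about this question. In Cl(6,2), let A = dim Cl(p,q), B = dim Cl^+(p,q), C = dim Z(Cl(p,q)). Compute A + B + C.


n = 6 + 2 = 8
Total dim = 2^8 = 256
Even subalgebra dim = 2^7 = 128
n is even, so center dim = 1
Sum = 256 + 128 + 1 = 385


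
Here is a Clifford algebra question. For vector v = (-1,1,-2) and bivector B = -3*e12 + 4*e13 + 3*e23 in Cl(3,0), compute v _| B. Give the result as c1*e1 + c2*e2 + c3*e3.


Left contraction v _| B = <vB>_1 (grade-1 part of the geometric product vB).
Using e1_|e12 = e2, e2_|e12 = -e1, e1_|e13 = e3, e3_|e13 = -e1, e2_|e23 = e3, e3_|e23 = -e2:
e1 coeff: -v2*b12 - v3*b13 = -(1)*(-3) - (-2)*(4) = 11
e2 coeff: v1*b12 - v3*b23 = (-1)*(-3) - (-2)*(3) = 9
e3 coeff: v1*b13 + v2*b23 = (-1)*(4) + (1)*(3) = -1
v _| B = 11*e1 + 9*e2 - 1*e3


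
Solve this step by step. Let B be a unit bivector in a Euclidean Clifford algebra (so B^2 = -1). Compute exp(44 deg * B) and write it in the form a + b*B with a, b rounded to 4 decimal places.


For a unit bivector B with B^2 = -1, the exponential series gives
e^(theta*B) = cos(theta) + sin(theta)*B (the GA analogue of Euler's formula).
theta = 44 degrees = 0.767945 rad
cos(44 deg) = 0.7193
sin(44 deg) = 0.6947
exp(theta*B) = 0.7193 + 0.6947*B


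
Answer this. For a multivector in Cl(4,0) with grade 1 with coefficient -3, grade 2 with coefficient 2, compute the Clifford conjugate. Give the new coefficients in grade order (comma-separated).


Clifford conjugate sign for grade k: (-1)^(k(k+1)/2)
Grade 1: (-1)^(1*2/2) = (-1)^1 = -1, coeff -3 -> 3
Grade 2: (-1)^(2*3/2) = (-1)^3 = -1, coeff 2 -> -2
Conjugated coefficients: 3, -2


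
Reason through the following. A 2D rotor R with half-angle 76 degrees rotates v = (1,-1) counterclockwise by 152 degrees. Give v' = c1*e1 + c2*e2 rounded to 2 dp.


Rotor R = cos(76deg) - sin(76deg)*e12
Rotation angle theta = 2 * 76 = 152 degrees
v' = R*v*~R rotates v by theta.
cos(152deg) = -0.8829, sin(152deg) = 0.4695
v'_1 = 1*cos(152deg) - (-1)*sin(152deg)
= 1*(-0.8829) - (-1)*0.4695
= -0.41
v'_2 = 1*sin(152deg) + (-1)*cos(152deg)
= 1*0.4695 + (-1)*(-0.8829)
= 1.35
v' = -0.41*e1 + 1.35*e2


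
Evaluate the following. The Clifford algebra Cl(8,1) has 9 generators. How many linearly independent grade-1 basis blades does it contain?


Number of grade-k basis blades in Cl(p,q) with n = p + q is C(n, k).
n = 8 + 1 = 9
C(9, 1) = 9! / (1! * 8!)
= 362880 / (1 * 40320)
= 9


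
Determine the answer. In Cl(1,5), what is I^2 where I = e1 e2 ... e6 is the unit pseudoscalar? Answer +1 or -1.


The pseudoscalar I = e1...e_n (product of all n generators) of Cl(p,q) satisfies I^2 = (-1)^(q + n(n-1)/2).
p = 1, q = 5, n = p + q = 6
n(n-1)/2 = 6 * 5 / 2 = 15
Exponent = q + n(n-1)/2 = 5 + 15 = 20
I^2 = (-1)^20 = +1


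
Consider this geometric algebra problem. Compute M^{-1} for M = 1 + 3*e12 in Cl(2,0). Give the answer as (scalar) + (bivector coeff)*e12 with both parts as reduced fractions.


M = 1 + 3*e12, where e12^2 = -1.
Since M commutes with its reverse ~M = a - b*e12, M * ~M = a^2 - b^2*e12^2 = a^2 + b^2.
So M^{-1} = ~M / (a^2 + b^2) = (a - b*e12)/(a^2 + b^2).
a^2 + b^2 = 1 + 9 = 10
Scalar part = 1/10 = 1/10
Bivector coeff = -3/10 = -3/10
M^{-1} = 1/10 - 3/10*e12


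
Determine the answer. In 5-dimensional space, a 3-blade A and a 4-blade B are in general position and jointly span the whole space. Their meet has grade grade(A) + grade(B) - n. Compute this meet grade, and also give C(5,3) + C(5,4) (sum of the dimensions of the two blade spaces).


Meet grade = grade(A) + grade(B) - n
= 3 + 4 - 5 = 2
C(5,3) = 10
C(5,4) = 5
dim_A + dim_B = 10 + 5 = 15


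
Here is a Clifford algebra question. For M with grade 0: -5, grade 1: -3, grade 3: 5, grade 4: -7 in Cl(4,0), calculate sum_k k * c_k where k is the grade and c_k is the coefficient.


Grade-weighted sum = sum of grade_k * coefficient_k
0*(-5) = 0
1*(-3) = -3
3*5 = 15
4*(-7) = -28
Total = 0 + (-3) + 15 + (-28) = -16


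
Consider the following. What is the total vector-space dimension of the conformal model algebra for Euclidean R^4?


The conformal model of R^4 uses Cl(5,1): the 4 Euclidean generators plus two extra orthogonal generators e+ (e+^2 = +1) and e- (e-^2 = -1), from which the null vectors e0, einf are built.
Number of generators m = 4 + 2 = 6.
dim Cl(p,q) = 2^m = 2^6 = 64


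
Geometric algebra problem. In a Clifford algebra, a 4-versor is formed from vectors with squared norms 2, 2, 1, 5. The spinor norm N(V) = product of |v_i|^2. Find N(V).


Spinor norm N(V) = |v1|^2 * |v2|^2 * ... * |v4|^2
= 2 * 2 * 1 * 5
Running product: 2, 4, 4, 20
N(V) = 20


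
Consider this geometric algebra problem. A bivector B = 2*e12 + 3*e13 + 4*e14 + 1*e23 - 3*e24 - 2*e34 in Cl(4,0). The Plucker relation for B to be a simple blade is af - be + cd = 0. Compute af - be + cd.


Plucker relation: af - be + cd
a*f = 2*(-2) = -4
b*e = 3*(-3) = -9
c*d = 4*1 = 4
af - be + cd = -4 - (-9) + 4
= 9


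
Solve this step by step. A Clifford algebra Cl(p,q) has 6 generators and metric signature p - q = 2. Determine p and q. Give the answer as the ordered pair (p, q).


We need p + q = 6 and p - q = 2.
Adding: 2p = 6 + 2 = 8, so p = 4.
Then q = 6 - 4 = 2.
(p, q) = (4, 2)


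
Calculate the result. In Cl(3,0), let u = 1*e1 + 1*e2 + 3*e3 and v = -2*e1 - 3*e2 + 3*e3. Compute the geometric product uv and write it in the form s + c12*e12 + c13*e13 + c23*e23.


In Cl(3,0): e_i^2 = 1, e_ie_j = -e_je_i for i != j.
Scalar part = u . v = 1*(-2) + 1*(-3) + 3*3
= -2 + (-3) + 9 = 4
e12 coeff = 1*(-3) - 1*(-2) = -3 - (-2) = -1
e13 coeff = 1*3 - 3*(-2) = 3 - (-6) = 9
e23 coeff = 1*3 - 3*(-3) = 3 - (-9) = 12
uv = 4 - 1*e12 + 9*e13 + 12*e23


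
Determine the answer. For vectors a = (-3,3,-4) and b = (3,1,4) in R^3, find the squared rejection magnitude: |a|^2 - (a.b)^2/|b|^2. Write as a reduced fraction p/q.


|a|^2 = (-3)^2 + 3^2 + (-4)^2 = 34
|b|^2 = 3^2 + 1^2 + 4^2 = 26
a . b = (-3)*3 + 3*1 + (-4)*4 = -22
(a.b)^2 = (-22)^2 = 484
|rej|^2 = 34 - 484/26
= (884 - 484)/26
= 400/26
In lowest terms: 200/13


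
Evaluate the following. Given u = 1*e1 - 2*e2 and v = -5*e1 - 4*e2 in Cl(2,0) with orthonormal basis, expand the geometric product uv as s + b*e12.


Expand: (1*e1 - 2*e2)(-5*e1 - 4*e2)
= 1*(-5)*e1e1 + 1*(-4)*e1e2 + (-2)*(-5)*e2e1 + (-2)*(-4)*e2e2
Using e1^2 = e2^2 = 1, e2e1 = -e1e2:
Scalar part s = 1*(-5) + (-2)*(-4) = -5 + 8 = 3
Bivector part b = 1*(-4) - (-2)*(-5) = -4 - 10 = -14
uv = 3 - 14*e12


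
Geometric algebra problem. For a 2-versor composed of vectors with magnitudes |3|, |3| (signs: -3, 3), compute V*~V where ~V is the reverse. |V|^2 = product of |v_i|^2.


Each vector v_i has |v_i|^2 = s_i^2
Squared scales: (-3)^2 = 9, 3^2 = 9
|V|^2 = 9 * 9
= 81


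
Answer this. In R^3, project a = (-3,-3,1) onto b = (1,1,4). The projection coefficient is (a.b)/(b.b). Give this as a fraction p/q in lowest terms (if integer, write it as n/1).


Projection coefficient = (a . b) / (b . b)
a . b = (-3)*1 + (-3)*1 + 1*4
= -3 + (-3) + 4 = -2
b . b = 1^2 + 1^2 + 4^2
= 1 + 1 + 16 = 18
Coefficient = -2/18
In lowest terms: -1/9


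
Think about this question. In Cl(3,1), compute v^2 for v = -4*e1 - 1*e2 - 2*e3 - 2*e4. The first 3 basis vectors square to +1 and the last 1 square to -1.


v^2 = sum of c_i^2 * e_i^2
Positive signature terms (e_i^2 = +1): (-4)^2 + (-1)^2 + (-2)^2 = 21
Negative signature terms (e_j^2 = -1): (-2)^2 = 4
v^2 = 21 - 4 = 17


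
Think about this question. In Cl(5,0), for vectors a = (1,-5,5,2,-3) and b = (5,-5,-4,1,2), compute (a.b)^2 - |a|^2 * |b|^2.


a . b = 1*5 + (-5)*(-5) + 5*(-4) + 2*1 + (-3)*2
= 5 + 25 + (-20) + 2 + (-6) = 6
|a|^2 = 1^2 + (-5)^2 + 5^2 + 2^2 + (-3)^2 = 64
|b|^2 = 5^2 + (-5)^2 + (-4)^2 + 1^2 + 2^2 = 71
(a.b)^2 = 6^2 = 36
|a|^2 * |b|^2 = 64 * 71 = 4544
Result = 36 - 4544 = -4508


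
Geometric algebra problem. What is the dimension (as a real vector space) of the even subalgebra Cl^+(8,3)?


Even subalgebra dimension = 2^(n-1)
n = 8 + 3 = 11
2^(11 - 1) = 2^10 = 1024
Verification: sum of C(11,k) for even k = 1 + 55 + 330 + 462 + 165 + 11 = 1024
Result = 1024


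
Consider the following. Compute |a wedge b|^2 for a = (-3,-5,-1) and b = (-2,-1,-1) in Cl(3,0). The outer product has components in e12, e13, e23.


a wedge b = (a1*b2 - a2*b1)*e12 + (a1*b3 - a3*b1)*e13 + (a2*b3 - a3*b2)*e23
e12 coeff: (-3)*(-1) - (-5)*(-2) = 3 - 10 = -7
e13 coeff: (-3)*(-1) - (-1)*(-2) = 3 - 2 = 1
e23 coeff: (-5)*(-1) - (-1)*(-1) = 5 - 1 = 4
|a wedge b|^2 = (-7)^2 + 1^2 + 4^2
= 49 + 1 + 16
= 66


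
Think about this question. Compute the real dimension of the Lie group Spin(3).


Spin(n) double-covers SO(n); both have Lie algebra so(n) of dimension n(n-1)/2.
n = 3
n(n-1) = 3 * 2 = 6
dim Spin(3) = 6/2 = 3


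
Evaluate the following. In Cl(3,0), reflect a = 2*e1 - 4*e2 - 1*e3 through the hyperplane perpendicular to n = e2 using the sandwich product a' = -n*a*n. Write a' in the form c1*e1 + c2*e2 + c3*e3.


Reflection formula: a' = -n*a*n, with n = e2 (unit vector, n^2 = 1).
For reflection through hyperplane perp to e2:
The component along e2 flips sign, others stay.
a = (2, -4, -1)
a' = (2, 4, -1)
a' = 2*e1 + 4*e2 - 1*e3


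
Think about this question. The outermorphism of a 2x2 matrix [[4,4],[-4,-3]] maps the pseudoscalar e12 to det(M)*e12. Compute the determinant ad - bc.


The outermorphism of a linear map f sends e1^e2 to f(e1)^f(e2).
f(e1) = 4*e1 - 4*e2
f(e2) = 4*e1 - 3*e2
f(e1) ^ f(e2) = (4*e1 - 4*e2) ^ (4*e1 - 3*e2)
= 4*(-3)*e12 + (-4)*4*e21
= (-12 - (-16))*e12
= 4*e12
Coefficient = 4


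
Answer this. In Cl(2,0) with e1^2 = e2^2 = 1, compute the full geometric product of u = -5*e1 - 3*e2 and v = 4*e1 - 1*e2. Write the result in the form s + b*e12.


Expand: (-5*e1 - 3*e2)(4*e1 - 1*e2)
= (-5)*4*e1e1 + (-5)*(-1)*e1e2 + (-3)*4*e2e1 + (-3)*(-1)*e2e2
Using e1^2 = e2^2 = 1, e2e1 = -e1e2:
Scalar part s = (-5)*4 + (-3)*(-1) = -20 + 3 = -17
Bivector part b = (-5)*(-1) - (-3)*4 = 5 - (-12) = 17
uv = -17 + 17*e12


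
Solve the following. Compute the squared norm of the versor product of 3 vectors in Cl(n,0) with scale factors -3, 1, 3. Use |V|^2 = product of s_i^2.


Each vector v_i has |v_i|^2 = s_i^2
Squared scales: (-3)^2 = 9, 1^2 = 1, 3^2 = 9
|V|^2 = 9 * 1 * 9
= 81


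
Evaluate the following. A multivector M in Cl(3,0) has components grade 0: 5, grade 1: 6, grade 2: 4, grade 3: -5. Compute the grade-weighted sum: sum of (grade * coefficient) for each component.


Grade-weighted sum = sum of grade_k * coefficient_k
0*5 = 0
1*6 = 6
2*4 = 8
3*(-5) = -15
Total = 0 + 6 + 8 + (-15) = -1


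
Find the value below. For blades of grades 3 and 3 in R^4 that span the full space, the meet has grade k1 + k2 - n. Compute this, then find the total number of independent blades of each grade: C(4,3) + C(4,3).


Meet grade = grade(A) + grade(B) - n
= 3 + 3 - 4 = 2
C(4,3) = 4
C(4,3) = 4
dim_A + dim_B = 4 + 4 = 8


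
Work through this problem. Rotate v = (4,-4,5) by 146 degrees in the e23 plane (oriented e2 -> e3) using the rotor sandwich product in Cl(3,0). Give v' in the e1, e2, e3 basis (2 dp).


Rotor R = cos(73deg) - sin(73deg)*e23
Rotation angle theta = 2 * 73 = 146 degrees in the e23 plane (e2 -> e3).
The component perpendicular to the plane (e1) is invariant: v'_1 = v1 = 4.00
cos(146deg) = -0.8290, sin(146deg) = 0.5592
v'_2 = v2*cos(theta) - v3*sin(theta) = -4*(-0.8290) - 5*0.5592 = 0.52
v'_3 = v2*sin(theta) + v3*cos(theta) = -4*0.5592 + 5*(-0.8290) = -6.38
v' = 4.00*e1 + 0.52*e2 - 6.38*e3


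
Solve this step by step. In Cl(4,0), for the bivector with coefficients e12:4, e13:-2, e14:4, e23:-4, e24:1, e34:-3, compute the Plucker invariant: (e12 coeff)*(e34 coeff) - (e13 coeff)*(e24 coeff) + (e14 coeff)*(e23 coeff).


Plucker relation: af - be + cd
a*f = 4*(-3) = -12
b*e = (-2)*1 = -2
c*d = 4*(-4) = -16
af - be + cd = -12 - (-2) + (-16)
= -26


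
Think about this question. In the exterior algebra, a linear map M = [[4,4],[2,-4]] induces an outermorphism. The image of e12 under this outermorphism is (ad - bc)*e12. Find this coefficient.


The outermorphism of a linear map f sends e1^e2 to f(e1)^f(e2).
f(e1) = 4*e1 + 2*e2
f(e2) = 4*e1 - 4*e2
f(e1) ^ f(e2) = (4*e1 + 2*e2) ^ (4*e1 - 4*e2)
= 4*(-4)*e12 + 2*4*e21
= (-16 - 8)*e12
= -24*e12
Coefficient = -24


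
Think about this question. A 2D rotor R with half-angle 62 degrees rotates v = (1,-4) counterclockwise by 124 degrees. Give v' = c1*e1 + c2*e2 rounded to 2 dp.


Rotor R = cos(62deg) - sin(62deg)*e12
Rotation angle theta = 2 * 62 = 124 degrees
v' = R*v*~R rotates v by theta.
cos(124deg) = -0.5592, sin(124deg) = 0.8290
v'_1 = 1*cos(124deg) - (-4)*sin(124deg)
= 1*(-0.5592) - (-4)*0.8290
= 2.76
v'_2 = 1*sin(124deg) + (-4)*cos(124deg)
= 1*0.8290 + (-4)*(-0.5592)
= 3.07
v' = 2.76*e1 + 3.07*e2


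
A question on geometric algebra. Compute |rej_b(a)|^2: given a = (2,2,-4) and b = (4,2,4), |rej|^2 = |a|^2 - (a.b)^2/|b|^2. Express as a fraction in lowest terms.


|a|^2 = 2^2 + 2^2 + (-4)^2 = 24
|b|^2 = 4^2 + 2^2 + 4^2 = 36
a . b = 2*4 + 2*2 + (-4)*4 = -4
(a.b)^2 = (-4)^2 = 16
|rej|^2 = 24 - 16/36
= (864 - 16)/36
= 848/36
In lowest terms: 212/9


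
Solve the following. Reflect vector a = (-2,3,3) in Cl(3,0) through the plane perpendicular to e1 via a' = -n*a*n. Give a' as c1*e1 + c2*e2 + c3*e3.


Reflection formula: a' = -n*a*n, with n = e1 (unit vector, n^2 = 1).
For reflection through hyperplane perp to e1:
The component along e1 flips sign, others stay.
a = (-2, 3, 3)
a' = (2, 3, 3)
a' = 2*e1 + 3*e2 + 3*e3


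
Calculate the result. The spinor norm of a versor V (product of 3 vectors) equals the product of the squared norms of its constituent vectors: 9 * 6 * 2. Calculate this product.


Spinor norm N(V) = |v1|^2 * |v2|^2 * ... * |v3|^2
= 9 * 6 * 2
Running product: 9, 54, 108
N(V) = 108


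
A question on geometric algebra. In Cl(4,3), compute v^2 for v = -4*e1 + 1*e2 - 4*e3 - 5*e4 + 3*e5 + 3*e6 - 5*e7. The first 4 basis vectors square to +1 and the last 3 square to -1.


v^2 = sum of c_i^2 * e_i^2
Positive signature terms (e_i^2 = +1): (-4)^2 + 1^2 + (-4)^2 + (-5)^2 = 58
Negative signature terms (e_j^2 = -1): 3^2 + 3^2 + (-5)^2 = 43
v^2 = 58 - 43 = 15


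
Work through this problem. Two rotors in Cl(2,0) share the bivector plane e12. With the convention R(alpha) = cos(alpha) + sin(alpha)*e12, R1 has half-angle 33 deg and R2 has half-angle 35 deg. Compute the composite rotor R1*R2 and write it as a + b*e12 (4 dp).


Same-plane rotors commute and their half-angles add:
R1*R2 = cos(a1 + a2) + sin(a1 + a2)*e12.
a1 + a2 = 33 + 35 = 68 deg
cos(68 deg) = 0.3746
sin(68 deg) = 0.9272
R1*R2 = 0.3746 + 0.9272*e12


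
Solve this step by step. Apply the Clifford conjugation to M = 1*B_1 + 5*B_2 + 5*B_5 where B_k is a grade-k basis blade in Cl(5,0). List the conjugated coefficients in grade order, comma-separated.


Clifford conjugate sign for grade k: (-1)^(k(k+1)/2)
Grade 1: (-1)^(1*2/2) = (-1)^1 = -1, coeff 1 -> -1
Grade 2: (-1)^(2*3/2) = (-1)^3 = -1, coeff 5 -> -5
Grade 5: (-1)^(5*6/2) = (-1)^15 = -1, coeff 5 -> -5
Conjugated coefficients: -1, -5, -5


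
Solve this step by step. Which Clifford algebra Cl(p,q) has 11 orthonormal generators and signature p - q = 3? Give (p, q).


We need p + q = 11 and p - q = 3.
Adding: 2p = 11 + 3 = 14, so p = 7.
Then q = 11 - 7 = 4.
(p, q) = (7, 4)


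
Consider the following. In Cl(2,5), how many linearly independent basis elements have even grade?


Even subalgebra dimension = 2^(n-1)
n = 2 + 5 = 7
2^(7 - 1) = 2^6 = 64
Verification: sum of C(7,k) for even k = 1 + 21 + 35 + 7 = 64
Result = 64


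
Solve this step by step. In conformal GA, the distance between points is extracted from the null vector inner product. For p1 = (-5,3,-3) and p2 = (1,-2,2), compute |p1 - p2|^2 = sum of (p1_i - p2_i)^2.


p1 - p2 = (-6, 5, -5)
|p1 - p2|^2 = (-6)^2 + 5^2 + (-5)^2
= 36 + 25 + 25
= 86


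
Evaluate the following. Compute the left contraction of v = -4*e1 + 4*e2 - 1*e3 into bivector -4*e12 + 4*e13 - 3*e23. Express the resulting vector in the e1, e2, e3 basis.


Left contraction v _| B = <vB>_1 (grade-1 part of the geometric product vB).
Using e1_|e12 = e2, e2_|e12 = -e1, e1_|e13 = e3, e3_|e13 = -e1, e2_|e23 = e3, e3_|e23 = -e2:
e1 coeff: -v2*b12 - v3*b13 = -(4)*(-4) - (-1)*(4) = 20
e2 coeff: v1*b12 - v3*b23 = (-4)*(-4) - (-1)*(-3) = 13
e3 coeff: v1*b13 + v2*b23 = (-4)*(4) + (4)*(-3) = -28
v _| B = 20*e1 + 13*e2 - 28*e3


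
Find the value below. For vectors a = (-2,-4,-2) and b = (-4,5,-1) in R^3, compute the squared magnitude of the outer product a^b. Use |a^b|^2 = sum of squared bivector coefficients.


a wedge b = (a1*b2 - a2*b1)*e12 + (a1*b3 - a3*b1)*e13 + (a2*b3 - a3*b2)*e23
e12 coeff: (-2)*5 - (-4)*(-4) = -10 - 16 = -26
e13 coeff: (-2)*(-1) - (-2)*(-4) = 2 - 8 = -6
e23 coeff: (-4)*(-1) - (-2)*5 = 4 - (-10) = 14
|a wedge b|^2 = (-26)^2 + (-6)^2 + 14^2
= 676 + 36 + 196
= 908


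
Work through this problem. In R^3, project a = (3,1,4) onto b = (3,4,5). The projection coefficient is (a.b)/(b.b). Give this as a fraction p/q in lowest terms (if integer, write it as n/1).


Projection coefficient = (a . b) / (b . b)
a . b = 3*3 + 1*4 + 4*5
= 9 + 4 + 20 = 33
b . b = 3^2 + 4^2 + 5^2
= 9 + 16 + 25 = 50
Coefficient = 33/50
In lowest terms: 33/50


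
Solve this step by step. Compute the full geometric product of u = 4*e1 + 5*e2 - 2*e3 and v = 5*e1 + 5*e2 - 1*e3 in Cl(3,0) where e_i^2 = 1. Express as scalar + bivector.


In Cl(3,0): e_i^2 = 1, e_ie_j = -e_je_i for i != j.
Scalar part = u . v = 4*5 + 5*5 + (-2)*(-1)
= 20 + 25 + 2 = 47
e12 coeff = 4*5 - 5*5 = 20 - 25 = -5
e13 coeff = 4*(-1) - (-2)*5 = -4 - (-10) = 6
e23 coeff = 5*(-1) - (-2)*5 = -5 - (-10) = 5
uv = 47 - 5*e12 + 6*e13 + 5*e23


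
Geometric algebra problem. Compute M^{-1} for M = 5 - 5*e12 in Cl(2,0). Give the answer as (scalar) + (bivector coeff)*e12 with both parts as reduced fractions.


M = 5 - 5*e12, where e12^2 = -1.
Since M commutes with its reverse ~M = a - b*e12, M * ~M = a^2 - b^2*e12^2 = a^2 + b^2.
So M^{-1} = ~M / (a^2 + b^2) = (a - b*e12)/(a^2 + b^2).
a^2 + b^2 = 25 + 25 = 50
Scalar part = 5/50 = 1/10
Bivector coeff = 5/50 = 1/10
M^{-1} = 1/10 + 1/10*e12


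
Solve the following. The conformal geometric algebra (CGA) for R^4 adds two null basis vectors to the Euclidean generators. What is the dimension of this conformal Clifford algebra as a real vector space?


The conformal model of R^4 uses Cl(5,1): the 4 Euclidean generators plus two extra orthogonal generators e+ (e+^2 = +1) and e- (e-^2 = -1), from which the null vectors e0, einf are built.
Number of generators m = 4 + 2 = 6.
dim Cl(p,q) = 2^m = 2^6 = 64


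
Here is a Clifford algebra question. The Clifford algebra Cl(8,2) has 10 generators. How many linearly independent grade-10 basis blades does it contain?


Number of grade-k basis blades in Cl(p,q) with n = p + q is C(n, k).
n = 8 + 2 = 10
C(10, 10) = 10! / (10! * 0!)
= 3628800 / (3628800 * 1)
= 1


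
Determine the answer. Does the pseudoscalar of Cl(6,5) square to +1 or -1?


The pseudoscalar I = e1...e_n (product of all n generators) of Cl(p,q) satisfies I^2 = (-1)^(q + n(n-1)/2).
p = 6, q = 5, n = p + q = 11
n(n-1)/2 = 11 * 10 / 2 = 55
Exponent = q + n(n-1)/2 = 5 + 55 = 60
I^2 = (-1)^60 = +1


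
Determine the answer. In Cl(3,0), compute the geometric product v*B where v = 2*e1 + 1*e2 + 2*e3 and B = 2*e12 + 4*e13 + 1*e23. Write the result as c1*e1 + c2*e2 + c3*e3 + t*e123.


vB has grade-1 (vector) and grade-3 (trivector) parts: vB = (v _| B) + (v ^ B).
Vector part <vB>_1:
  e1: -v2*b12 - v3*b13 = -(1)*(2) - (2)*(4) = -10
  e2: v1*b12 - v3*b23 = (2)*(2) - (2)*(1) = 2
  e3: v1*b13 + v2*b23 = (2)*(4) + (1)*(1) = 9
Trivector part <vB>_3:
  e123: v1*b23 - v2*b13 + v3*b12 = (2)*(1) - (1)*(4) + (2)*(2) = 2
vB = -10*e1 + 2*e2 + 9*e3 + 2*e123


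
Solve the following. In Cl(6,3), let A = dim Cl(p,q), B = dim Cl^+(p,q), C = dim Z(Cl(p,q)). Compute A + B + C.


n = 6 + 3 = 9
Total dim = 2^9 = 512
Even subalgebra dim = 2^8 = 256
n is odd, so center dim = 2
Sum = 512 + 256 + 2 = 770


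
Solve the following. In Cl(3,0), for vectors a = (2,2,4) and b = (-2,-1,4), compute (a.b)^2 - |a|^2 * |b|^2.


a . b = 2*(-2) + 2*(-1) + 4*4
= -4 + (-2) + 16 = 10
|a|^2 = 2^2 + 2^2 + 4^2 = 24
|b|^2 = (-2)^2 + (-1)^2 + 4^2 = 21
(a.b)^2 = 10^2 = 100
|a|^2 * |b|^2 = 24 * 21 = 504
Result = 100 - 504 = -404


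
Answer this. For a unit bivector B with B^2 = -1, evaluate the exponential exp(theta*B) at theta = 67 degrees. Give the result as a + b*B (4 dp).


For a unit bivector B with B^2 = -1, the exponential series gives
e^(theta*B) = cos(theta) + sin(theta)*B (the GA analogue of Euler's formula).
theta = 67 degrees = 1.169371 rad
cos(67 deg) = 0.3907
sin(67 deg) = 0.9205
exp(theta*B) = 0.3907 + 0.9205*B


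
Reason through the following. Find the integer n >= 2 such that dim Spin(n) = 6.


dim Spin(n) = dim so(n) = n(n-1)/2.
Solve n(n-1)/2 = 6, i.e. n^2 - n - 12 = 0.
Discriminant = 1 + 8*6 = 49
n = (1 + sqrt(49))/2 = (1 + 7)/2 = 4


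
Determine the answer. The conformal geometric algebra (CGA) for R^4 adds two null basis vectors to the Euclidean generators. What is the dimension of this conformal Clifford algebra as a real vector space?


The conformal model of R^4 uses Cl(5,1): the 4 Euclidean generators plus two extra orthogonal generators e+ (e+^2 = +1) and e- (e-^2 = -1), from which the null vectors e0, einf are built.
Number of generators m = 4 + 2 = 6.
dim Cl(p,q) = 2^m = 2^6 = 64


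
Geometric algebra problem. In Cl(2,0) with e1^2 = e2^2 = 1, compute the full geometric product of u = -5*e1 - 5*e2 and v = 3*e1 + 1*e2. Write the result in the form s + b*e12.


Expand: (-5*e1 - 5*e2)(3*e1 + 1*e2)
= (-5)*3*e1e1 + (-5)*1*e1e2 + (-5)*3*e2e1 + (-5)*1*e2e2
Using e1^2 = e2^2 = 1, e2e1 = -e1e2:
Scalar part s = (-5)*3 + (-5)*1 = -15 + (-5) = -20
Bivector part b = (-5)*1 - (-5)*3 = -5 - (-15) = 10
uv = -20 + 10*e12


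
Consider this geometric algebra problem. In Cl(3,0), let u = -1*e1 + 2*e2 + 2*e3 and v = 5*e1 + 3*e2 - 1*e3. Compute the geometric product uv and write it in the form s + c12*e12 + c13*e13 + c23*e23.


In Cl(3,0): e_i^2 = 1, e_ie_j = -e_je_i for i != j.
Scalar part = u . v = (-1)*5 + 2*3 + 2*(-1)
= -5 + 6 + (-2) = -1
e12 coeff = (-1)*3 - 2*5 = -3 - 10 = -13
e13 coeff = (-1)*(-1) - 2*5 = 1 - 10 = -9
e23 coeff = 2*(-1) - 2*3 = -2 - 6 = -8
uv = -1 - 13*e12 - 9*e13 - 8*e23
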